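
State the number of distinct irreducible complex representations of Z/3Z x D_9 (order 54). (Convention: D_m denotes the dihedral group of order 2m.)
18

The number of irreducible complex representations of a finite group equals its number of conjugacy classes. For a direct product, #classes(G x H) = #classes(G) * #classes(H). Z/3Z has 3 classes (abelian), D_9 has 6 classes, so 3 * 6 = 18, so Z/3Z x D_9 (order 54) has exactly 18 irreducible complex representations.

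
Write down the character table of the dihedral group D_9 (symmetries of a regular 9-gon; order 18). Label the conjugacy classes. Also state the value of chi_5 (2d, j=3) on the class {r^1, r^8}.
Conjugacy classes: {e} of size 1, {r^1, r^8} of size 2, {r^2, r^7} of size 2, {r^3, r^6} of size 2, {r^4, r^5} of size 2, {s, sr, ..., sr^8} of size 9.
Character table:
  irrep \ class              {e} (size 1)  {r^1, r^8} (size 2)  {r^2, r^7} (size 2)  {r^3, r^6} (size 2)  {r^4, r^5} (size 2)  {s, sr, ..., sr^8} (size 9)
  chi_1 (triv)               1             1                    1                    1                    1                    1                          
  chi_2 (sign: r->1, s->-1)  1             1                    1                    1                    1                    -1                         
  chi_3 (2d, j=1)            2             2*cos(2*pi/9)        2*cos(4*pi/9)        -1                   -2*cos(pi/9)         0                          
  chi_4 (2d, j=2)            2             2*cos(4*pi/9)        -2*cos(pi/9)         -1                   2*cos(2*pi/9)        0                          
  chi_5 (2d, j=3)            2             -1                   -1                   2                    -1                   0                          
  chi_6 (2d, j=4)            2             -2*cos(pi/9)         2*cos(2*pi/9)        -1                   2*cos(4*pi/9)        0                          

Spot check: chi_5 (2d, j=3) on {r^1, r^8} = -1.

Why: D_9 has order 2*9 = 18 with 6 conjugacy classes, hence 6 irreducibles. Sum of squared dims 1 + 1 + 4 + 4 + 4 + 4 = 18 = |G|. Linear characters come from the abelianisation; the 2-dimensional irreps have character r^k -> 2*cos(2*pi*j*k/9), reflections -> 0.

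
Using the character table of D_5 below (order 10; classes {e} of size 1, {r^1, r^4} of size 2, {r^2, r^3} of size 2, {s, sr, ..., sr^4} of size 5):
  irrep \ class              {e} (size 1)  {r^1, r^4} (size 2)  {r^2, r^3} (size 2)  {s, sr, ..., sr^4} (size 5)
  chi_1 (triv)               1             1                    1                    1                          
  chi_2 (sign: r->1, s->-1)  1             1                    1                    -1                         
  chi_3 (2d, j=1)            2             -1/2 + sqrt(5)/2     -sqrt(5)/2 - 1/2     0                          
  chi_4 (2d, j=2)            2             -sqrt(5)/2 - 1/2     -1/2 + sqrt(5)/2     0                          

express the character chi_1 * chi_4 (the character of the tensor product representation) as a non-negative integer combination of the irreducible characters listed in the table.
chi_1 tensor chi_4 = chi_4 (all other irreducibles have multiplicity 0).

Why: The character of a tensor product is the pointwise product (chi_1 * chi_4)(C) = chi_1(C) * chi_4(C):
  {e}: (1)*(2), {r^1, r^4}: (1)*(-sqrt(5)/2 - 1/2), {r^2, r^3}: (1)*(-1/2 + sqrt(5)/2), {s, sr, ..., sr^4}: (1)*(0)
so (chi_1 * chi_4) takes values
  {e} -> 2, {r^1, r^4} -> -sqrt(5)/2 - 1/2, {r^2, r^3} -> -1/2 + sqrt(5)/2, {s, sr, ..., sr^4} -> 0.
Now take the inner product of this character with each irreducible chi from the table, <chi_1*chi_4, chi> = (1/10) sum_C |C| (chi_1*chi_4)(C) conj(chi(C)):
  <chi_1*chi_4, chi_1> = (1/10)[1*(2)*conj(1) + 2*(-sqrt(5)/2 - 1/2)*conj(1) + 2*(-1/2 + sqrt(5)/2)*conj(1) + 5*(0)*conj(1)]
      = (1/10)[(2) + (-sqrt(5) - 1) + (-1 + sqrt(5)) + (0)] = 0/10 = 0
  <chi_1*chi_4, chi_2> = (1/10)[1*(2)*conj(1) + 2*(-sqrt(5)/2 - 1/2)*conj(1) + 2*(-1/2 + sqrt(5)/2)*conj(1) + 5*(0)*conj(-1)]
      = (1/10)[(2) + (-sqrt(5) - 1) + (-1 + sqrt(5)) + (0)] = 0/10 = 0
  <chi_1*chi_4, chi_3> = (1/10)[1*(2)*conj(2) + 2*(-sqrt(5)/2 - 1/2)*conj(-1/2 + sqrt(5)/2) + 2*(-1/2 + sqrt(5)/2)*conj(-sqrt(5)/2 - 1/2) + 5*(0)*conj(0)]
      = (1/10)[(4) + (-2) + (-2) + (0)] = 0/10 = 0
  <chi_1*chi_4, chi_4> = (1/10)[1*(2)*conj(2) + 2*(-sqrt(5)/2 - 1/2)*conj(-sqrt(5)/2 - 1/2) + 2*(-1/2 + sqrt(5)/2)*conj(-1/2 + sqrt(5)/2) + 5*(0)*conj(0)]
      = (1/10)[(4) + (sqrt(5) + 3) + (3 - sqrt(5)) + (0)] = 10/10 = 1
Hence the multiplicities are chi_4: 1. Dimension check: dim(chi_1)*dim(chi_4) = 1*2 = 2 and sum (mult * dim) = 1*2 = 2.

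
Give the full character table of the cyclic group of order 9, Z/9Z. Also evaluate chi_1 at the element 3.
Character table of Z/9Z (irreps indexed chi_0,...,chi_8 with chi_k(m) = zeta_9^(k*m), zeta_9 = exp(2*pi*i/9)):
  irrep \ class  {0} (size 1)  {1} (size 1)    {2} (size 1)    {3} (size 1)    {4} (size 1)    {5} (size 1)    {6} (size 1)    {7} (size 1)    {8} (size 1)  
  chi_0          1             1               1               1               1               1               1               1               1             
  chi_1          1             exp(2*I*pi/9)   exp(4*I*pi/9)   exp(2*I*pi/3)   exp(8*I*pi/9)   exp(-8*I*pi/9)  exp(-2*I*pi/3)  exp(-4*I*pi/9)  exp(-2*I*pi/9)
  chi_2          1             exp(4*I*pi/9)   exp(8*I*pi/9)   exp(-2*I*pi/3)  exp(-2*I*pi/9)  exp(2*I*pi/9)   exp(2*I*pi/3)   exp(-8*I*pi/9)  exp(-4*I*pi/9)
  chi_3          1             exp(2*I*pi/3)   exp(-2*I*pi/3)  1               exp(2*I*pi/3)   exp(-2*I*pi/3)  1               exp(2*I*pi/3)   exp(-2*I*pi/3)
  chi_4          1             exp(8*I*pi/9)   exp(-2*I*pi/9)  exp(2*I*pi/3)   exp(-4*I*pi/9)  exp(4*I*pi/9)   exp(-2*I*pi/3)  exp(2*I*pi/9)   exp(-8*I*pi/9)
  chi_5          1             exp(-8*I*pi/9)  exp(2*I*pi/9)   exp(-2*I*pi/3)  exp(4*I*pi/9)   exp(-4*I*pi/9)  exp(2*I*pi/3)   exp(-2*I*pi/9)  exp(8*I*pi/9) 
  chi_6          1             exp(-2*I*pi/3)  exp(2*I*pi/3)   1               exp(-2*I*pi/3)  exp(2*I*pi/3)   1               exp(-2*I*pi/3)  exp(2*I*pi/3) 
  chi_7          1             exp(-4*I*pi/9)  exp(-8*I*pi/9)  exp(2*I*pi/3)   exp(2*I*pi/9)   exp(-2*I*pi/9)  exp(-2*I*pi/3)  exp(8*I*pi/9)   exp(4*I*pi/9) 
  chi_8          1             exp(-2*I*pi/9)  exp(-4*I*pi/9)  exp(-2*I*pi/3)  exp(-8*I*pi/9)  exp(8*I*pi/9)   exp(2*I*pi/3)   exp(4*I*pi/9)   exp(2*I*pi/9) 

Spot check: chi_1(3) = zeta_9^(1*3) = zeta_9^3 = exp(2*I*pi/3).

Derivation: Z/9Z is abelian, so all 9 irreducible complex representations are 1-dimensional. They are given by chi_k(m) = zeta_9^(k*m) for k = 0,...,8. Row orthogonality: sum_m chi_k(m) conj(chi_l(m)) = 9 * [k = l].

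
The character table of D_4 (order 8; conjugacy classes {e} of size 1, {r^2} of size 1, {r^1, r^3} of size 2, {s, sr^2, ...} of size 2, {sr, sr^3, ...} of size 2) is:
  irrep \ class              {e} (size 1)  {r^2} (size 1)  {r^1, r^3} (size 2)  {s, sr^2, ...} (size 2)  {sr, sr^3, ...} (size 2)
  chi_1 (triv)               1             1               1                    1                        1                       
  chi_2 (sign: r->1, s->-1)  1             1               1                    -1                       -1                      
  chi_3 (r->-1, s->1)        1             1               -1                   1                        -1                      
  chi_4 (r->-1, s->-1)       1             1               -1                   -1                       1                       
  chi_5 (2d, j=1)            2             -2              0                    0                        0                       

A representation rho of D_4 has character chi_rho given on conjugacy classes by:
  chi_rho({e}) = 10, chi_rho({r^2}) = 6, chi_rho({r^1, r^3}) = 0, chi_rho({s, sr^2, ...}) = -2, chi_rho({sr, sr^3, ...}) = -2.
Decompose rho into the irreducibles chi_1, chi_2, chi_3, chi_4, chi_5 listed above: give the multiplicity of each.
Multiplicities: chi_1: 1, chi_2: 3, chi_3: 2, chi_4: 2, chi_5: 1.

Solution. Use <chi_rho, chi> = (1/|G|) sum_C |C| * chi_rho(C) * conj(chi(C)) with |G| = 8 for each irreducible chi in the table:
  <chi_rho, chi_1> = (1/8)[1*(10)*conj(1) + 1*(6)*conj(1) + 2*(0)*conj(1) + 2*(-2)*conj(1) + 2*(-2)*conj(1)]
      = (1/8)[(10) + (6) + (0) + (-4) + (-4)] = 8/8 = 1
  <chi_rho, chi_2> = (1/8)[1*(10)*conj(1) + 1*(6)*conj(1) + 2*(0)*conj(1) + 2*(-2)*conj(-1) + 2*(-2)*conj(-1)]
      = (1/8)[(10) + (6) + (0) + (4) + (4)] = 24/8 = 3
  <chi_rho, chi_3> = (1/8)[1*(10)*conj(1) + 1*(6)*conj(1) + 2*(0)*conj(-1) + 2*(-2)*conj(1) + 2*(-2)*conj(-1)]
      = (1/8)[(10) + (6) + (0) + (-4) + (4)] = 16/8 = 2
  <chi_rho, chi_4> = (1/8)[1*(10)*conj(1) + 1*(6)*conj(1) + 2*(0)*conj(-1) + 2*(-2)*conj(-1) + 2*(-2)*conj(1)]
      = (1/8)[(10) + (6) + (0) + (4) + (-4)] = 16/8 = 2
  <chi_rho, chi_5> = (1/8)[1*(10)*conj(2) + 1*(6)*conj(-2) + 2*(0)*conj(0) + 2*(-2)*conj(0) + 2*(-2)*conj(0)]
      = (1/8)[(20) + (-12) + (0) + (0) + (0)] = 8/8 = 1
Dimension check: dim(rho) = sum (mult * dim) = 1*1 + 3*1 + 2*1 + 2*1 + 1*2 = 10 = chi_rho(e) = 10.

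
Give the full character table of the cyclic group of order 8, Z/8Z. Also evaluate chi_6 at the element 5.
Character table of Z/8Z (irreps indexed chi_0,...,chi_7 with chi_k(m) = zeta_8^(k*m), zeta_8 = exp(2*pi*i/8)):
  irrep \ class  {0} (size 1)  {1} (size 1)    {2} (size 1)  {3} (size 1)    {4} (size 1)  {5} (size 1)    {6} (size 1)  {7} (size 1)  
  chi_0          1             1               1             1               1             1               1             1             
  chi_1          1             exp(I*pi/4)     I             exp(3*I*pi/4)   -1            exp(-3*I*pi/4)  -I            exp(-I*pi/4)  
  chi_2          1             I               -1            -I              1             I               -1            -I            
  chi_3          1             exp(3*I*pi/4)   -I            exp(I*pi/4)     -1            exp(-I*pi/4)    I             exp(-3*I*pi/4)
  chi_4          1             -1              1             -1              1             -1              1             -1            
  chi_5          1             exp(-3*I*pi/4)  I             exp(-I*pi/4)    -1            exp(I*pi/4)     -I            exp(3*I*pi/4) 
  chi_6          1             -I              -1            I               1             -I              -1            I             
  chi_7          1             exp(-I*pi/4)    -I            exp(-3*I*pi/4)  -1            exp(3*I*pi/4)   I             exp(I*pi/4)   

Spot check: chi_6(5) = zeta_8^(6*5) = zeta_8^30 = -I.

Reasoning: Z/8Z is abelian, so all 8 irreducible complex representations are 1-dimensional. They are given by chi_k(m) = zeta_8^(k*m) for k = 0,...,7. Row orthogonality: sum_m chi_k(m) conj(chi_l(m)) = 8 * [k = l].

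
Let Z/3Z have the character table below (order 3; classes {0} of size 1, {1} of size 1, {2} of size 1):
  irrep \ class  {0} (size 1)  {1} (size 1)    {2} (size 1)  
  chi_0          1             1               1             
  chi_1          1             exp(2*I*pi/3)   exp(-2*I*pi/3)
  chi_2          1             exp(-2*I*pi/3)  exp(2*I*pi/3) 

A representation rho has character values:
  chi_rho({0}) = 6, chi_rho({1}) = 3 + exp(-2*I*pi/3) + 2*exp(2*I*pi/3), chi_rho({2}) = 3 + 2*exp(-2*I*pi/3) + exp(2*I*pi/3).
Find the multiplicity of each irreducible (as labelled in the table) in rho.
Multiplicities: chi_0: 3, chi_1: 2, chi_2: 1.

Use <chi_rho, chi> = (1/|G|) sum_C |C| * chi_rho(C) * conj(chi(C)) with |G| = 3 for each irreducible chi in the table:
  <chi_rho, chi_0> = (1/3)[1*(6)*conj(1) + 1*(3 + exp(-2*I*pi/3) + 2*exp(2*I*pi/3))*conj(1) + 1*(3 + 2*exp(-2*I*pi/3) + exp(2*I*pi/3))*conj(1)]
      = (1/3)[(6) + (3 + exp(-2*I*pi/3) + 2*exp(2*I*pi/3)) + (3 + 2*exp(-2*I*pi/3) + exp(2*I*pi/3))] = 9/3 = 3
  <chi_rho, chi_1> = (1/3)[1*(6)*conj(1) + 1*(3 + exp(-2*I*pi/3) + 2*exp(2*I*pi/3))*conj(exp(2*I*pi/3)) + 1*(3 + 2*exp(-2*I*pi/3) + exp(2*I*pi/3))*conj(exp(-2*I*pi/3))]
      = (1/3)[(6) + (2 + 3*exp(-2*I*pi/3) + exp(2*I*pi/3)) + (2 + exp(-2*I*pi/3) + 3*exp(2*I*pi/3))] = 6/3 = 2
  <chi_rho, chi_2> = (1/3)[1*(6)*conj(1) + 1*(3 + exp(-2*I*pi/3) + 2*exp(2*I*pi/3))*conj(exp(-2*I*pi/3)) + 1*(3 + 2*exp(-2*I*pi/3) + exp(2*I*pi/3))*conj(exp(2*I*pi/3))]
      = (1/3)[(6) + (1 + 2*exp(-2*I*pi/3) + 3*exp(2*I*pi/3)) + (1 + 3*exp(-2*I*pi/3) + 2*exp(2*I*pi/3))] = 3/3 = 1
(Exp terms are combined using exp(i*s)*conj(exp(i*t)) = exp(i*(s-t)), and sums of them are collapsed using the identity that for every m > 1 the m distinct m-th roots of unity sum to 0, e.g. 1 + exp(2*I*pi/3) + exp(-2*I*pi/3) = 0.)
Dimension check: dim(rho) = sum (mult * dim) = 3*1 + 2*1 + 1*1 = 6 = chi_rho(e) = 6.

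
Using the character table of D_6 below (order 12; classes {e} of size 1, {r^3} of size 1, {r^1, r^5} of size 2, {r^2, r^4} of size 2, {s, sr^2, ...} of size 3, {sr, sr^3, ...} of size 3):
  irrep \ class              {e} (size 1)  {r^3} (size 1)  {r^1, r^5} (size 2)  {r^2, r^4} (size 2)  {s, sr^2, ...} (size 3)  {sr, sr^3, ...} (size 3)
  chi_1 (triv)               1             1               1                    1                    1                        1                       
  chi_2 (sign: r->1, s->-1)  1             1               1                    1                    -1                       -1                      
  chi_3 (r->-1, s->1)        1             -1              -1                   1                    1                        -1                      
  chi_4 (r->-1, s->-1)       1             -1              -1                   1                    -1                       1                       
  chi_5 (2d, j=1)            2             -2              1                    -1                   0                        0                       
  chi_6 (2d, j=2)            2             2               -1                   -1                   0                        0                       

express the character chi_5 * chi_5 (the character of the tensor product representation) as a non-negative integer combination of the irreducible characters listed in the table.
chi_5 tensor chi_5 = chi_1 + chi_2 + chi_6 (all other irreducibles have multiplicity 0).

Solution. The character of a tensor product is the pointwise product (chi_5 * chi_5)(C) = chi_5(C) * chi_5(C):
  {e}: (2)*(2), {r^3}: (-2)*(-2), {r^1, r^5}: (1)*(1), {r^2, r^4}: (-1)*(-1), {s, sr^2, ...}: (0)*(0), {sr, sr^3, ...}: (0)*(0)
so (chi_5 * chi_5) takes values
  {e} -> 4, {r^3} -> 4, {r^1, r^5} -> 1, {r^2, r^4} -> 1, {s, sr^2, ...} -> 0, {sr, sr^3, ...} -> 0.
Now take the inner product of this character with each irreducible chi from the table, <chi_5*chi_5, chi> = (1/12) sum_C |C| (chi_5*chi_5)(C) conj(chi(C)):
  <chi_5*chi_5, chi_1> = (1/12)[1*(4)*conj(1) + 1*(4)*conj(1) + 2*(1)*conj(1) + 2*(1)*conj(1) + 3*(0)*conj(1) + 3*(0)*conj(1)]
      = (1/12)[(4) + (4) + (2) + (2) + (0) + (0)] = 12/12 = 1
  <chi_5*chi_5, chi_2> = (1/12)[1*(4)*conj(1) + 1*(4)*conj(1) + 2*(1)*conj(1) + 2*(1)*conj(1) + 3*(0)*conj(-1) + 3*(0)*conj(-1)]
      = (1/12)[(4) + (4) + (2) + (2) + (0) + (0)] = 12/12 = 1
  <chi_5*chi_5, chi_3> = (1/12)[1*(4)*conj(1) + 1*(4)*conj(-1) + 2*(1)*conj(-1) + 2*(1)*conj(1) + 3*(0)*conj(1) + 3*(0)*conj(-1)]
      = (1/12)[(4) + (-4) + (-2) + (2) + (0) + (0)] = 0/12 = 0
  <chi_5*chi_5, chi_4> = (1/12)[1*(4)*conj(1) + 1*(4)*conj(-1) + 2*(1)*conj(-1) + 2*(1)*conj(1) + 3*(0)*conj(-1) + 3*(0)*conj(1)]
      = (1/12)[(4) + (-4) + (-2) + (2) + (0) + (0)] = 0/12 = 0
  <chi_5*chi_5, chi_5> = (1/12)[1*(4)*conj(2) + 1*(4)*conj(-2) + 2*(1)*conj(1) + 2*(1)*conj(-1) + 3*(0)*conj(0) + 3*(0)*conj(0)]
      = (1/12)[(8) + (-8) + (2) + (-2) + (0) + (0)] = 0/12 = 0
  <chi_5*chi_5, chi_6> = (1/12)[1*(4)*conj(2) + 1*(4)*conj(2) + 2*(1)*conj(-1) + 2*(1)*conj(-1) + 3*(0)*conj(0) + 3*(0)*conj(0)]
      = (1/12)[(8) + (8) + (-2) + (-2) + (0) + (0)] = 12/12 = 1
Hence the multiplicities are chi_1: 1, chi_2: 1, chi_6: 1. Dimension check: dim(chi_5)*dim(chi_5) = 2*2 = 4 and sum (mult * dim) = 1*1 + 1*1 + 1*2 = 4.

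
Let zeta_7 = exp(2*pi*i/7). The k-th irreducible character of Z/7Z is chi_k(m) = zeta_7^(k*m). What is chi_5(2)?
chi_5(2) = zeta_7^10 = exp(6*I*pi/7)

Solution. chi_5(2) = zeta_7^(5*2) = zeta_7^10. Since zeta_7^7 = 1, this equals zeta_7^3 = exp(2*pi*i*3/7) = exp(6*I*pi/7).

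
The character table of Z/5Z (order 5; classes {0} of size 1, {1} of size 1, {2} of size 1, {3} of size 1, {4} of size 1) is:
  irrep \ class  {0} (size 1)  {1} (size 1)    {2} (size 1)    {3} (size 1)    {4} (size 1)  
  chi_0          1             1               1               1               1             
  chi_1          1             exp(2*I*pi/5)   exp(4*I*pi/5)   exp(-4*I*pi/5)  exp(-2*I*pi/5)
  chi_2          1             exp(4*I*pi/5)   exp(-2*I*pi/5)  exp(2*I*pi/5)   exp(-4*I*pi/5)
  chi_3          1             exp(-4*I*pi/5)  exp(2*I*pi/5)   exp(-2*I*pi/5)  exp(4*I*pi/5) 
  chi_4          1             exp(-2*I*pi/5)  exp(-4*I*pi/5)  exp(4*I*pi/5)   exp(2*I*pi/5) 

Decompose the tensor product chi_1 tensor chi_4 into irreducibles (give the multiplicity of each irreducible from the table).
chi_1 tensor chi_4 = chi_0 (all other irreducibles have multiplicity 0).

Explanation: The character of a tensor product is the pointwise product (chi_1 * chi_4)(C) = chi_1(C) * chi_4(C):
  {0}: (1)*(1), {1}: (exp(2*I*pi/5))*(exp(-2*I*pi/5)), {2}: (exp(4*I*pi/5))*(exp(-4*I*pi/5)), {3}: (exp(-4*I*pi/5))*(exp(4*I*pi/5)), {4}: (exp(-2*I*pi/5))*(exp(2*I*pi/5))
so (chi_1 * chi_4) takes values
  {0} -> 1, {1} -> 1, {2} -> 1, {3} -> 1, {4} -> 1.
Now take the inner product of this character with each irreducible chi from the table, <chi_1*chi_4, chi> = (1/5) sum_C |C| (chi_1*chi_4)(C) conj(chi(C)):
  <chi_1*chi_4, chi_0> = (1/5)[1*(1)*conj(1) + 1*(1)*conj(1) + 1*(1)*conj(1) + 1*(1)*conj(1) + 1*(1)*conj(1)]
      = (1/5)[(1) + (1) + (1) + (1) + (1)] = 5/5 = 1
  <chi_1*chi_4, chi_1> = (1/5)[1*(1)*conj(1) + 1*(1)*conj(exp(2*I*pi/5)) + 1*(1)*conj(exp(4*I*pi/5)) + 1*(1)*conj(exp(-4*I*pi/5)) + 1*(1)*conj(exp(-2*I*pi/5))]
      = (1/5)[(1) + (exp(-2*I*pi/5)) + (exp(-4*I*pi/5)) + (exp(4*I*pi/5)) + (exp(2*I*pi/5))] = 0/5 = 0
  <chi_1*chi_4, chi_2> = (1/5)[1*(1)*conj(1) + 1*(1)*conj(exp(4*I*pi/5)) + 1*(1)*conj(exp(-2*I*pi/5)) + 1*(1)*conj(exp(2*I*pi/5)) + 1*(1)*conj(exp(-4*I*pi/5))]
      = (1/5)[(1) + (exp(-4*I*pi/5)) + (exp(2*I*pi/5)) + (exp(-2*I*pi/5)) + (exp(4*I*pi/5))] = 0/5 = 0
  <chi_1*chi_4, chi_3> = (1/5)[1*(1)*conj(1) + 1*(1)*conj(exp(-4*I*pi/5)) + 1*(1)*conj(exp(2*I*pi/5)) + 1*(1)*conj(exp(-2*I*pi/5)) + 1*(1)*conj(exp(4*I*pi/5))]
      = (1/5)[(1) + (exp(4*I*pi/5)) + (exp(-2*I*pi/5)) + (exp(2*I*pi/5)) + (exp(-4*I*pi/5))] = 0/5 = 0
  <chi_1*chi_4, chi_4> = (1/5)[1*(1)*conj(1) + 1*(1)*conj(exp(-2*I*pi/5)) + 1*(1)*conj(exp(-4*I*pi/5)) + 1*(1)*conj(exp(4*I*pi/5)) + 1*(1)*conj(exp(2*I*pi/5))]
      = (1/5)[(1) + (exp(2*I*pi/5)) + (exp(4*I*pi/5)) + (exp(-4*I*pi/5)) + (exp(-2*I*pi/5))] = 0/5 = 0
(Exp terms are combined using exp(i*s)*conj(exp(i*t)) = exp(i*(s-t)), and sums of them are collapsed using the identity that for every m > 1 the m distinct m-th roots of unity sum to 0, e.g. 1 + exp(2*I*pi/3) + exp(-2*I*pi/3) = 0.)
Hence the multiplicities are chi_0: 1. Dimension check: dim(chi_1)*dim(chi_4) = 1*1 = 1 and sum (mult * dim) = 1*1 = 1.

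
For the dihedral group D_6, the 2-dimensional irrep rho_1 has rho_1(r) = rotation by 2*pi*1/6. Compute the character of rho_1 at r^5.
chi_{rho_1}(r^5) = 2*cos(2*pi*1*5/6) = 1

Proof sketch: rho_1(r^5) is rotation by angle 2*pi*1*5/6, whose trace is 2*cos(2*pi*1*5/6) = 1.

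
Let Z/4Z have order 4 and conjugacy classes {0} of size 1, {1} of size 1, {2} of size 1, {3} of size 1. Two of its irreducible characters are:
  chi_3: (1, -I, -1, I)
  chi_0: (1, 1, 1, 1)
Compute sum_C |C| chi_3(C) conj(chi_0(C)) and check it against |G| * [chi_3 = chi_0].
Sum = 0; so <chi_3, chi_0> = 0 (distinct irreducibles are orthogonal).

Justification: Compute term by term over conjugacy classes (|C| * chi_3(C) * conj(chi_0(C))):
  1*(1)*conj(1) + 1*(-I)*conj(1) + 1*(-1)*conj(1) + 1*(I)*conj(1)
  = (1) + (-I) + (-1) + (I)
  = 0.
(Exp terms are combined using exp(i*s)*conj(exp(i*t)) = exp(i*(s-t)), and sums of them are collapsed using the identity that for every m > 1 the m distinct m-th roots of unity sum to 0, e.g. 1 + exp(2*I*pi/3) + exp(-2*I*pi/3) = 0.)
Dividing by |G| = 4 gives 0/4 = 0, matching the row-orthogonality relation <chi_3, chi_0> = [chi_3 = chi_0].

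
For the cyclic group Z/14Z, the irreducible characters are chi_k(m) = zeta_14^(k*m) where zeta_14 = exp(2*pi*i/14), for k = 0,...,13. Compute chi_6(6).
chi_6(6) = zeta_14^36 = exp(-6*I*pi/7)

Solution. chi_6(6) = zeta_14^(6*6) = zeta_14^36. Since zeta_14^14 = 1, this equals zeta_14^8 = exp(2*pi*i*8/14) = exp(-6*I*pi/7).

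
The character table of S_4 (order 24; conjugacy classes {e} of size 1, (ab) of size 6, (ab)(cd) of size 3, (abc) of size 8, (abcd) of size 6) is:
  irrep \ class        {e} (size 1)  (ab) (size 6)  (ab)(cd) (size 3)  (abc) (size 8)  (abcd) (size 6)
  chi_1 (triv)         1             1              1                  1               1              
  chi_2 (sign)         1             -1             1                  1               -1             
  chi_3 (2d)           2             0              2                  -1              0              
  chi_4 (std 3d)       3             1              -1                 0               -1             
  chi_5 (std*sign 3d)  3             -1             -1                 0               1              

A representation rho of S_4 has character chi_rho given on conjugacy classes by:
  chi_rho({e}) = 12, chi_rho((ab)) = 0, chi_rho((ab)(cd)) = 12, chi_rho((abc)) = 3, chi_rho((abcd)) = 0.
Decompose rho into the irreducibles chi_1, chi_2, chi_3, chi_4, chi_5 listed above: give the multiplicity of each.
Multiplicities: chi_1: 3, chi_2: 3, chi_3: 3, chi_4: 0, chi_5: 0.

Reasoning: Use <chi_rho, chi> = (1/|G|) sum_C |C| * chi_rho(C) * conj(chi(C)) with |G| = 24 for each irreducible chi in the table:
  <chi_rho, chi_1> = (1/24)[1*(12)*conj(1) + 6*(0)*conj(1) + 3*(12)*conj(1) + 8*(3)*conj(1) + 6*(0)*conj(1)]
      = (1/24)[(12) + (0) + (36) + (24) + (0)] = 72/24 = 3
  <chi_rho, chi_2> = (1/24)[1*(12)*conj(1) + 6*(0)*conj(-1) + 3*(12)*conj(1) + 8*(3)*conj(1) + 6*(0)*conj(-1)]
      = (1/24)[(12) + (0) + (36) + (24) + (0)] = 72/24 = 3
  <chi_rho, chi_3> = (1/24)[1*(12)*conj(2) + 6*(0)*conj(0) + 3*(12)*conj(2) + 8*(3)*conj(-1) + 6*(0)*conj(0)]
      = (1/24)[(24) + (0) + (72) + (-24) + (0)] = 72/24 = 3
  <chi_rho, chi_4> = (1/24)[1*(12)*conj(3) + 6*(0)*conj(1) + 3*(12)*conj(-1) + 8*(3)*conj(0) + 6*(0)*conj(-1)]
      = (1/24)[(36) + (0) + (-36) + (0) + (0)] = 0/24 = 0
  <chi_rho, chi_5> = (1/24)[1*(12)*conj(3) + 6*(0)*conj(-1) + 3*(12)*conj(-1) + 8*(3)*conj(0) + 6*(0)*conj(1)]
      = (1/24)[(36) + (0) + (-36) + (0) + (0)] = 0/24 = 0
Dimension check: dim(rho) = sum (mult * dim) = 3*1 + 3*1 + 3*2 + 0*3 + 0*3 = 12 = chi_rho(e) = 12.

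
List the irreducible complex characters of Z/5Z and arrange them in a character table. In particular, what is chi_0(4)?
Character table of Z/5Z (irreps indexed chi_0,...,chi_4 with chi_k(m) = zeta_5^(k*m), zeta_5 = exp(2*pi*i/5)):
  irrep \ class  {0} (size 1)  {1} (size 1)    {2} (size 1)    {3} (size 1)    {4} (size 1)  
  chi_0          1             1               1               1               1             
  chi_1          1             exp(2*I*pi/5)   exp(4*I*pi/5)   exp(-4*I*pi/5)  exp(-2*I*pi/5)
  chi_2          1             exp(4*I*pi/5)   exp(-2*I*pi/5)  exp(2*I*pi/5)   exp(-4*I*pi/5)
  chi_3          1             exp(-4*I*pi/5)  exp(2*I*pi/5)   exp(-2*I*pi/5)  exp(4*I*pi/5) 
  chi_4          1             exp(-2*I*pi/5)  exp(-4*I*pi/5)  exp(4*I*pi/5)   exp(2*I*pi/5) 

Spot check: chi_0(4) = zeta_5^(0*4) = zeta_5^0 = 1.

Argument: Z/5Z is abelian, so all 5 irreducible complex representations are 1-dimensional. They are given by chi_k(m) = zeta_5^(k*m) for k = 0,...,4. Row orthogonality: sum_m chi_k(m) conj(chi_l(m)) = 5 * [k = l].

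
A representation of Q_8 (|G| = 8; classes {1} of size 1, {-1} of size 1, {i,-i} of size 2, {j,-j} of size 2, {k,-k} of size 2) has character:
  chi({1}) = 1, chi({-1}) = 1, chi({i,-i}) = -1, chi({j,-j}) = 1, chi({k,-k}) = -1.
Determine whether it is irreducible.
Irreducible: <chi, chi> = 1.

Proof sketch: <chi, chi> = (1/|G|) sum_C |C| * |chi(C)|^2 = (1/8)[1*|1|^2 + 1*|1|^2 + 2*|-1|^2 + 2*|1|^2 + 2*|-1|^2]
  = (1/8)[(1) + (1) + (2) + (2) + (2)] = 8/8 = 1.
A character is irreducible iff <chi, chi> = 1, so this representation is irreducible.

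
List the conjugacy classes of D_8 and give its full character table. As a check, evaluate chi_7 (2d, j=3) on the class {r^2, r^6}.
Conjugacy classes: {e} of size 1, {r^4} of size 1, {r^1, r^7} of size 2, {r^2, r^6} of size 2, {r^3, r^5} of size 2, {s, sr^2, ...} of size 4, {sr, sr^3, ...} of size 4.
Character table:
  irrep \ class              {e} (size 1)  {r^4} (size 1)  {r^1, r^7} (size 2)  {r^2, r^6} (size 2)  {r^3, r^5} (size 2)  {s, sr^2, ...} (size 4)  {sr, sr^3, ...} (size 4)
  chi_1 (triv)               1             1               1                    1                    1                    1                        1                       
  chi_2 (sign: r->1, s->-1)  1             1               1                    1                    1                    -1                       -1                      
  chi_3 (r->-1, s->1)        1             1               -1                   1                    -1                   1                        -1                      
  chi_4 (r->-1, s->-1)       1             1               -1                   1                    -1                   -1                       1                       
  chi_5 (2d, j=1)            2             -2              sqrt(2)              0                    -sqrt(2)             0                        0                       
  chi_6 (2d, j=2)            2             2               0                    -2                   0                    0                        0                       
  chi_7 (2d, j=3)            2             -2              -sqrt(2)             0                    sqrt(2)              0                        0                       

Spot check: chi_7 (2d, j=3) on {r^2, r^6} = 0.

Solution. D_8 has order 2*8 = 16 with 7 conjugacy classes, hence 7 irreducibles. Sum of squared dims 1 + 1 + 1 + 1 + 4 + 4 + 4 = 16 = |G|. Linear characters come from the abelianisation; the 2-dimensional irreps have character r^k -> 2*cos(2*pi*j*k/8), reflections -> 0.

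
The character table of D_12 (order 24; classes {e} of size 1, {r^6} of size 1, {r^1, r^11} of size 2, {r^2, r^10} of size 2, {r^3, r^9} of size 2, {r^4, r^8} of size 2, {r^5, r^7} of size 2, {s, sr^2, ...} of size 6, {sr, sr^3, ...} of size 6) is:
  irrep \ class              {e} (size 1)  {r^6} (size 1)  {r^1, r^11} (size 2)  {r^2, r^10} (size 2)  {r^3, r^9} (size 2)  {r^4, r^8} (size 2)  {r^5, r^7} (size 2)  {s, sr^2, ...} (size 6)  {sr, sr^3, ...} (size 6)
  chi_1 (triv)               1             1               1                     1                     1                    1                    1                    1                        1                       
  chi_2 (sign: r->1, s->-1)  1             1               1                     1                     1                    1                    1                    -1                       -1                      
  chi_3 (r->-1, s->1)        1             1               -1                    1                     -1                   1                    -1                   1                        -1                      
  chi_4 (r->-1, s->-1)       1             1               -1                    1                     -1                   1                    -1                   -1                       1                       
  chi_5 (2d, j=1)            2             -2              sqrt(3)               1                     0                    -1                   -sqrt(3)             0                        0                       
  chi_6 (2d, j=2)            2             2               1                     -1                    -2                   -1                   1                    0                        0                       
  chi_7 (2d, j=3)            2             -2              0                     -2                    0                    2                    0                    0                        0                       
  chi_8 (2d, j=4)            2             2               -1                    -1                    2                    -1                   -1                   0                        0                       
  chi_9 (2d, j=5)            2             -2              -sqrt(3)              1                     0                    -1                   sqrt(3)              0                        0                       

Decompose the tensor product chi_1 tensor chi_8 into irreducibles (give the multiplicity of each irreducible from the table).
chi_1 tensor chi_8 = chi_8 (all other irreducibles have multiplicity 0).

Solution. The character of a tensor product is the pointwise product (chi_1 * chi_8)(C) = chi_1(C) * chi_8(C):
  {e}: (1)*(2), {r^6}: (1)*(2), {r^1, r^11}: (1)*(-1), {r^2, r^10}: (1)*(-1), {r^3, r^9}: (1)*(2), {r^4, r^8}: (1)*(-1), {r^5, r^7}: (1)*(-1), {s, sr^2, ...}: (1)*(0), {sr, sr^3, ...}: (1)*(0)
so (chi_1 * chi_8) takes values
  {e} -> 2, {r^6} -> 2, {r^1, r^11} -> -1, {r^2, r^10} -> -1, {r^3, r^9} -> 2, {r^4, r^8} -> -1, {r^5, r^7} -> -1, {s, sr^2, ...} -> 0, {sr, sr^3, ...} -> 0.
Now take the inner product of this character with each irreducible chi from the table, <chi_1*chi_8, chi> = (1/24) sum_C |C| (chi_1*chi_8)(C) conj(chi(C)):
  <chi_1*chi_8, chi_1> = (1/24)[1*(2)*conj(1) + 1*(2)*conj(1) + 2*(-1)*conj(1) + 2*(-1)*conj(1) + 2*(2)*conj(1) + 2*(-1)*conj(1) + 2*(-1)*conj(1) + 6*(0)*conj(1) + 6*(0)*conj(1)]
      = (1/24)[(2) + (2) + (-2) + (-2) + (4) + (-2) + (-2) + (0) + (0)] = 0/24 = 0
  <chi_1*chi_8, chi_2> = (1/24)[1*(2)*conj(1) + 1*(2)*conj(1) + 2*(-1)*conj(1) + 2*(-1)*conj(1) + 2*(2)*conj(1) + 2*(-1)*conj(1) + 2*(-1)*conj(1) + 6*(0)*conj(-1) + 6*(0)*conj(-1)]
      = (1/24)[(2) + (2) + (-2) + (-2) + (4) + (-2) + (-2) + (0) + (0)] = 0/24 = 0
  <chi_1*chi_8, chi_3> = (1/24)[1*(2)*conj(1) + 1*(2)*conj(1) + 2*(-1)*conj(-1) + 2*(-1)*conj(1) + 2*(2)*conj(-1) + 2*(-1)*conj(1) + 2*(-1)*conj(-1) + 6*(0)*conj(1) + 6*(0)*conj(-1)]
      = (1/24)[(2) + (2) + (2) + (-2) + (-4) + (-2) + (2) + (0) + (0)] = 0/24 = 0
  <chi_1*chi_8, chi_4> = (1/24)[1*(2)*conj(1) + 1*(2)*conj(1) + 2*(-1)*conj(-1) + 2*(-1)*conj(1) + 2*(2)*conj(-1) + 2*(-1)*conj(1) + 2*(-1)*conj(-1) + 6*(0)*conj(-1) + 6*(0)*conj(1)]
      = (1/24)[(2) + (2) + (2) + (-2) + (-4) + (-2) + (2) + (0) + (0)] = 0/24 = 0
  <chi_1*chi_8, chi_5> = (1/24)[1*(2)*conj(2) + 1*(2)*conj(-2) + 2*(-1)*conj(sqrt(3)) + 2*(-1)*conj(1) + 2*(2)*conj(0) + 2*(-1)*conj(-1) + 2*(-1)*conj(-sqrt(3)) + 6*(0)*conj(0) + 6*(0)*conj(0)]
      = (1/24)[(4) + (-4) + (-2*sqrt(3)) + (-2) + (0) + (2) + (2*sqrt(3)) + (0) + (0)] = 0/24 = 0
  <chi_1*chi_8, chi_6> = (1/24)[1*(2)*conj(2) + 1*(2)*conj(2) + 2*(-1)*conj(1) + 2*(-1)*conj(-1) + 2*(2)*conj(-2) + 2*(-1)*conj(-1) + 2*(-1)*conj(1) + 6*(0)*conj(0) + 6*(0)*conj(0)]
      = (1/24)[(4) + (4) + (-2) + (2) + (-8) + (2) + (-2) + (0) + (0)] = 0/24 = 0
  <chi_1*chi_8, chi_7> = (1/24)[1*(2)*conj(2) + 1*(2)*conj(-2) + 2*(-1)*conj(0) + 2*(-1)*conj(-2) + 2*(2)*conj(0) + 2*(-1)*conj(2) + 2*(-1)*conj(0) + 6*(0)*conj(0) + 6*(0)*conj(0)]
      = (1/24)[(4) + (-4) + (0) + (4) + (0) + (-4) + (0) + (0) + (0)] = 0/24 = 0
  <chi_1*chi_8, chi_8> = (1/24)[1*(2)*conj(2) + 1*(2)*conj(2) + 2*(-1)*conj(-1) + 2*(-1)*conj(-1) + 2*(2)*conj(2) + 2*(-1)*conj(-1) + 2*(-1)*conj(-1) + 6*(0)*conj(0) + 6*(0)*conj(0)]
      = (1/24)[(4) + (4) + (2) + (2) + (8) + (2) + (2) + (0) + (0)] = 24/24 = 1
  <chi_1*chi_8, chi_9> = (1/24)[1*(2)*conj(2) + 1*(2)*conj(-2) + 2*(-1)*conj(-sqrt(3)) + 2*(-1)*conj(1) + 2*(2)*conj(0) + 2*(-1)*conj(-1) + 2*(-1)*conj(sqrt(3)) + 6*(0)*conj(0) + 6*(0)*conj(0)]
      = (1/24)[(4) + (-4) + (2*sqrt(3)) + (-2) + (0) + (2) + (-2*sqrt(3)) + (0) + (0)] = 0/24 = 0
Hence the multiplicities are chi_8: 1. Dimension check: dim(chi_1)*dim(chi_8) = 1*2 = 2 and sum (mult * dim) = 1*2 = 2.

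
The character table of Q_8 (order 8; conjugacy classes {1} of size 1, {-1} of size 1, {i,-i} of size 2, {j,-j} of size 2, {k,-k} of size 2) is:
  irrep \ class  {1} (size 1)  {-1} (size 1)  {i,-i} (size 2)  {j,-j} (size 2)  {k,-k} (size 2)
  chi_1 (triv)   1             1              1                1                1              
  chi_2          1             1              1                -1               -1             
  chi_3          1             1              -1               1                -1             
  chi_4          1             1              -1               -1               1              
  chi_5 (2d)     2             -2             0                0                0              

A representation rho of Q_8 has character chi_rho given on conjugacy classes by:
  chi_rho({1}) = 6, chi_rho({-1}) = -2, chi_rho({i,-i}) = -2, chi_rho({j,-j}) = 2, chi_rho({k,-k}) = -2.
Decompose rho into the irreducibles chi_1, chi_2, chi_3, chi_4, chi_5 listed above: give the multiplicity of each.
Multiplicities: chi_1: 0, chi_2: 0, chi_3: 2, chi_4: 0, chi_5: 2.

Explanation: Use <chi_rho, chi> = (1/|G|) sum_C |C| * chi_rho(C) * conj(chi(C)) with |G| = 8 for each irreducible chi in the table:
  <chi_rho, chi_1> = (1/8)[1*(6)*conj(1) + 1*(-2)*conj(1) + 2*(-2)*conj(1) + 2*(2)*conj(1) + 2*(-2)*conj(1)]
      = (1/8)[(6) + (-2) + (-4) + (4) + (-4)] = 0/8 = 0
  <chi_rho, chi_2> = (1/8)[1*(6)*conj(1) + 1*(-2)*conj(1) + 2*(-2)*conj(1) + 2*(2)*conj(-1) + 2*(-2)*conj(-1)]
      = (1/8)[(6) + (-2) + (-4) + (-4) + (4)] = 0/8 = 0
  <chi_rho, chi_3> = (1/8)[1*(6)*conj(1) + 1*(-2)*conj(1) + 2*(-2)*conj(-1) + 2*(2)*conj(1) + 2*(-2)*conj(-1)]
      = (1/8)[(6) + (-2) + (4) + (4) + (4)] = 16/8 = 2
  <chi_rho, chi_4> = (1/8)[1*(6)*conj(1) + 1*(-2)*conj(1) + 2*(-2)*conj(-1) + 2*(2)*conj(-1) + 2*(-2)*conj(1)]
      = (1/8)[(6) + (-2) + (4) + (-4) + (-4)] = 0/8 = 0
  <chi_rho, chi_5> = (1/8)[1*(6)*conj(2) + 1*(-2)*conj(-2) + 2*(-2)*conj(0) + 2*(2)*conj(0) + 2*(-2)*conj(0)]
      = (1/8)[(12) + (4) + (0) + (0) + (0)] = 16/8 = 2
Dimension check: dim(rho) = sum (mult * dim) = 0*1 + 0*1 + 2*1 + 0*1 + 2*2 = 6 = chi_rho(e) = 6.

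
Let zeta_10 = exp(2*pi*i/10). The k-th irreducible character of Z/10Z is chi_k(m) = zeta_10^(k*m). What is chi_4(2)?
chi_4(2) = zeta_10^8 = exp(-2*I*pi/5)

Working: chi_4(2) = zeta_10^(4*2) = zeta_10^8. Since zeta_10^10 = 1, this equals zeta_10^8 = exp(2*pi*i*8/10) = exp(-2*I*pi/5).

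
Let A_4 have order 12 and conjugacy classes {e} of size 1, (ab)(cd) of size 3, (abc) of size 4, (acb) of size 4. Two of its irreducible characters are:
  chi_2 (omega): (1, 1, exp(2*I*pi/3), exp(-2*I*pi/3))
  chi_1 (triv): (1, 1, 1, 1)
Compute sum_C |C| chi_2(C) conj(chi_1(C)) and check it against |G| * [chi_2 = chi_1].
Sum = 0; so <chi_2, chi_1> = 0 (distinct irreducibles are orthogonal).

Solution. Compute term by term over conjugacy classes (|C| * chi_2(C) * conj(chi_1(C))):
  1*(1)*conj(1) + 3*(1)*conj(1) + 4*(exp(2*I*pi/3))*conj(1) + 4*(exp(-2*I*pi/3))*conj(1)
  = (1) + (3) + (4*exp(2*I*pi/3)) + (4*exp(-2*I*pi/3))
  = 0.
(Exp terms are combined using exp(i*s)*conj(exp(i*t)) = exp(i*(s-t)), and sums of them are collapsed using the identity that for every m > 1 the m distinct m-th roots of unity sum to 0, e.g. 1 + exp(2*I*pi/3) + exp(-2*I*pi/3) = 0.)
Dividing by |G| = 12 gives 0/12 = 0, matching the row-orthogonality relation <chi_2, chi_1> = [chi_2 = chi_1].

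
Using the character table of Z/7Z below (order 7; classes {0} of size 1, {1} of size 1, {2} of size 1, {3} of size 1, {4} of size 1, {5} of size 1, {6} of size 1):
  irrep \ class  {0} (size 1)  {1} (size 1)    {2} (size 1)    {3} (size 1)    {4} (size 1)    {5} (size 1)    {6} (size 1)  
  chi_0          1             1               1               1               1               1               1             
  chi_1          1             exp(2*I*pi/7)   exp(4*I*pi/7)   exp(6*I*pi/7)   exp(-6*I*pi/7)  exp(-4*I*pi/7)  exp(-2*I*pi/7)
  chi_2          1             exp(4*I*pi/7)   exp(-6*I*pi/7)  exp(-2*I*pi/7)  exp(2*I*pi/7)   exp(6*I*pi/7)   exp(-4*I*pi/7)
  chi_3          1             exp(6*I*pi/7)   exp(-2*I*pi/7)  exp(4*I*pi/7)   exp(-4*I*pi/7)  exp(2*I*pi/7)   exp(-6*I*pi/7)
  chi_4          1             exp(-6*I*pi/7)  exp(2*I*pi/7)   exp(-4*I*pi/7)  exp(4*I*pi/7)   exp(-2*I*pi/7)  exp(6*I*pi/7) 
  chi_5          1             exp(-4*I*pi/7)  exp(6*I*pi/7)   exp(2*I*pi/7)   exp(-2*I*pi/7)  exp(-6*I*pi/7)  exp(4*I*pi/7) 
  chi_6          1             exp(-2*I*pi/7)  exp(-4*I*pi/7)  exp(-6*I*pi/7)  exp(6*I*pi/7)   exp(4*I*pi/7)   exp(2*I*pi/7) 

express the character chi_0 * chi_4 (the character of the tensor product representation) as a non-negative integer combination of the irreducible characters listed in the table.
chi_0 tensor chi_4 = chi_4 (all other irreducibles have multiplicity 0).

Reasoning: The character of a tensor product is the pointwise product (chi_0 * chi_4)(C) = chi_0(C) * chi_4(C):
  {0}: (1)*(1), {1}: (1)*(exp(-6*I*pi/7)), {2}: (1)*(exp(2*I*pi/7)), {3}: (1)*(exp(-4*I*pi/7)), {4}: (1)*(exp(4*I*pi/7)), {5}: (1)*(exp(-2*I*pi/7)), {6}: (1)*(exp(6*I*pi/7))
so (chi_0 * chi_4) takes values
  {0} -> 1, {1} -> exp(-6*I*pi/7), {2} -> exp(2*I*pi/7), {3} -> exp(-4*I*pi/7), {4} -> exp(4*I*pi/7), {5} -> exp(-2*I*pi/7), {6} -> exp(6*I*pi/7).
Now take the inner product of this character with each irreducible chi from the table, <chi_0*chi_4, chi> = (1/7) sum_C |C| (chi_0*chi_4)(C) conj(chi(C)):
  <chi_0*chi_4, chi_0> = (1/7)[1*(1)*conj(1) + 1*(exp(-6*I*pi/7))*conj(1) + 1*(exp(2*I*pi/7))*conj(1) + 1*(exp(-4*I*pi/7))*conj(1) + 1*(exp(4*I*pi/7))*conj(1) + 1*(exp(-2*I*pi/7))*conj(1) + 1*(exp(6*I*pi/7))*conj(1)]
      = (1/7)[(1) + (exp(-6*I*pi/7)) + (exp(2*I*pi/7)) + (exp(-4*I*pi/7)) + (exp(4*I*pi/7)) + (exp(-2*I*pi/7)) + (exp(6*I*pi/7))] = 0/7 = 0
  <chi_0*chi_4, chi_1> = (1/7)[1*(1)*conj(1) + 1*(exp(-6*I*pi/7))*conj(exp(2*I*pi/7)) + 1*(exp(2*I*pi/7))*conj(exp(4*I*pi/7)) + 1*(exp(-4*I*pi/7))*conj(exp(6*I*pi/7)) + 1*(exp(4*I*pi/7))*conj(exp(-6*I*pi/7)) + 1*(exp(-2*I*pi/7))*conj(exp(-4*I*pi/7)) + 1*(exp(6*I*pi/7))*conj(exp(-2*I*pi/7))]
      = (1/7)[(1) + (exp(6*I*pi/7)) + (exp(-2*I*pi/7)) + (exp(4*I*pi/7)) + (exp(-4*I*pi/7)) + (exp(2*I*pi/7)) + (exp(-6*I*pi/7))] = 0/7 = 0
  <chi_0*chi_4, chi_2> = (1/7)[1*(1)*conj(1) + 1*(exp(-6*I*pi/7))*conj(exp(4*I*pi/7)) + 1*(exp(2*I*pi/7))*conj(exp(-6*I*pi/7)) + 1*(exp(-4*I*pi/7))*conj(exp(-2*I*pi/7)) + 1*(exp(4*I*pi/7))*conj(exp(2*I*pi/7)) + 1*(exp(-2*I*pi/7))*conj(exp(6*I*pi/7)) + 1*(exp(6*I*pi/7))*conj(exp(-4*I*pi/7))]
      = (1/7)[(1) + (exp(4*I*pi/7)) + (exp(-6*I*pi/7)) + (exp(-2*I*pi/7)) + (exp(2*I*pi/7)) + (exp(6*I*pi/7)) + (exp(-4*I*pi/7))] = 0/7 = 0
  <chi_0*chi_4, chi_3> = (1/7)[1*(1)*conj(1) + 1*(exp(-6*I*pi/7))*conj(exp(6*I*pi/7)) + 1*(exp(2*I*pi/7))*conj(exp(-2*I*pi/7)) + 1*(exp(-4*I*pi/7))*conj(exp(4*I*pi/7)) + 1*(exp(4*I*pi/7))*conj(exp(-4*I*pi/7)) + 1*(exp(-2*I*pi/7))*conj(exp(2*I*pi/7)) + 1*(exp(6*I*pi/7))*conj(exp(-6*I*pi/7))]
      = (1/7)[(1) + (exp(2*I*pi/7)) + (exp(4*I*pi/7)) + (exp(6*I*pi/7)) + (exp(-6*I*pi/7)) + (exp(-4*I*pi/7)) + (exp(-2*I*pi/7))] = 0/7 = 0
  <chi_0*chi_4, chi_4> = (1/7)[1*(1)*conj(1) + 1*(exp(-6*I*pi/7))*conj(exp(-6*I*pi/7)) + 1*(exp(2*I*pi/7))*conj(exp(2*I*pi/7)) + 1*(exp(-4*I*pi/7))*conj(exp(-4*I*pi/7)) + 1*(exp(4*I*pi/7))*conj(exp(4*I*pi/7)) + 1*(exp(-2*I*pi/7))*conj(exp(-2*I*pi/7)) + 1*(exp(6*I*pi/7))*conj(exp(6*I*pi/7))]
      = (1/7)[(1) + (1) + (1) + (1) + (1) + (1) + (1)] = 7/7 = 1
  <chi_0*chi_4, chi_5> = (1/7)[1*(1)*conj(1) + 1*(exp(-6*I*pi/7))*conj(exp(-4*I*pi/7)) + 1*(exp(2*I*pi/7))*conj(exp(6*I*pi/7)) + 1*(exp(-4*I*pi/7))*conj(exp(2*I*pi/7)) + 1*(exp(4*I*pi/7))*conj(exp(-2*I*pi/7)) + 1*(exp(-2*I*pi/7))*conj(exp(-6*I*pi/7)) + 1*(exp(6*I*pi/7))*conj(exp(4*I*pi/7))]
      = (1/7)[(1) + (exp(-2*I*pi/7)) + (exp(-4*I*pi/7)) + (exp(-6*I*pi/7)) + (exp(6*I*pi/7)) + (exp(4*I*pi/7)) + (exp(2*I*pi/7))] = 0/7 = 0
  <chi_0*chi_4, chi_6> = (1/7)[1*(1)*conj(1) + 1*(exp(-6*I*pi/7))*conj(exp(-2*I*pi/7)) + 1*(exp(2*I*pi/7))*conj(exp(-4*I*pi/7)) + 1*(exp(-4*I*pi/7))*conj(exp(-6*I*pi/7)) + 1*(exp(4*I*pi/7))*conj(exp(6*I*pi/7)) + 1*(exp(-2*I*pi/7))*conj(exp(4*I*pi/7)) + 1*(exp(6*I*pi/7))*conj(exp(2*I*pi/7))]
      = (1/7)[(1) + (exp(-4*I*pi/7)) + (exp(6*I*pi/7)) + (exp(2*I*pi/7)) + (exp(-2*I*pi/7)) + (exp(-6*I*pi/7)) + (exp(4*I*pi/7))] = 0/7 = 0
(Exp terms are combined using exp(i*s)*conj(exp(i*t)) = exp(i*(s-t)), and sums of them are collapsed using the identity that for every m > 1 the m distinct m-th roots of unity sum to 0, e.g. 1 + exp(2*I*pi/3) + exp(-2*I*pi/3) = 0.)
Hence the multiplicities are chi_4: 1. Dimension check: dim(chi_0)*dim(chi_4) = 1*1 = 1 and sum (mult * dim) = 1*1 = 1.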